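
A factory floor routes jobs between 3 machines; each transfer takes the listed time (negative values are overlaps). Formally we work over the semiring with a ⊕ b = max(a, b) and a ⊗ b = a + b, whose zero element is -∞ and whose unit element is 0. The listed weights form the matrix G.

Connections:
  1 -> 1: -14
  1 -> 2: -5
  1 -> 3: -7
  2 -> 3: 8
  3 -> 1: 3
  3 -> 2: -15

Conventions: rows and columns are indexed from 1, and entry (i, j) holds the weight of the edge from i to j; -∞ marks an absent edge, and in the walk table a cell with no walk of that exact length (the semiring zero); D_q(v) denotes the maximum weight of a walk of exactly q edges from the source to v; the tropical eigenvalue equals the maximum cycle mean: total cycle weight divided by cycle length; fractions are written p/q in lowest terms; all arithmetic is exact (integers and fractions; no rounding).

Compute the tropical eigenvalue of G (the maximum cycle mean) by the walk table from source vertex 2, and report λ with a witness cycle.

q=0: [-∞, 0, -∞]
q=1: [-∞, -∞, 8]
q=2: [11, -7, -∞]
q=3: [-3, 6, 4]
Optimal cycle mean attained by: cycle 1->2->3->1, total (-5) + 8 + 3, length 3.
Answer: λ = 2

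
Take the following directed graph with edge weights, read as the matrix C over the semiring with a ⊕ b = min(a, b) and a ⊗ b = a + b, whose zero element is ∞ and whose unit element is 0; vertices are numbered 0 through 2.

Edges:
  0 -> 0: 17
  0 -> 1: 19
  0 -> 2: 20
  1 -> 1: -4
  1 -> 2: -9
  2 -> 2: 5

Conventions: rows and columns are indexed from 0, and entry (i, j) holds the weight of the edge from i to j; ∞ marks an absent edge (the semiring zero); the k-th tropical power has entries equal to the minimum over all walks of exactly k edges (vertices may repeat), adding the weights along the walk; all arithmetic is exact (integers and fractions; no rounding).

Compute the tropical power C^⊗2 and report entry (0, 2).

C^⊗2:
  [34, 15, 10]
  [∞, -8, -13]
  [∞, ∞, 10]
Key observation: the optimum is the walk 0->1->2, with weight 19 + (-9) = 10.
Optimal value attained by: walk 0->1->2.
Answer: (C^⊗2)[0][2] = 10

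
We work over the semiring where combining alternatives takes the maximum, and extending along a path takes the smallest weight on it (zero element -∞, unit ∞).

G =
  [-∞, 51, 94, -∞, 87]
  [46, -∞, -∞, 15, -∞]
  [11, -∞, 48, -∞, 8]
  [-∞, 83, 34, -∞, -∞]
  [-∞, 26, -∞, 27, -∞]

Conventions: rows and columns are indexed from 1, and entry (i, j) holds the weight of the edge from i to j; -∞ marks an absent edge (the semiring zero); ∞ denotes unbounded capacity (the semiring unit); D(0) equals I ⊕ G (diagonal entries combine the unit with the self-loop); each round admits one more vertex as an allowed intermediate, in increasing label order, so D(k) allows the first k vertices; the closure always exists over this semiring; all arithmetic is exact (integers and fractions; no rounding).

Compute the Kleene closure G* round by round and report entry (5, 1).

D(0):
  [∞, 51, 94, -∞, 87]
  [46, ∞, -∞, 15, -∞]
  [11, -∞, ∞, -∞, 8]
  [-∞, 83, 34, ∞, -∞]
  [-∞, 26, -∞, 27, ∞]
D(1):
  [∞, 51, 94, -∞, 87]
  [46, ∞, 46, 15, 46]
  [11, 11, ∞, -∞, 11]
  [-∞, 83, 34, ∞, -∞]
  [-∞, 26, -∞, 27, ∞]
D(2):
  [∞, 51, 94, 15, 87]
  [46, ∞, 46, 15, 46]
  [11, 11, ∞, 11, 11]
  [46, 83, 46, ∞, 46]
  [26, 26, 26, 27, ∞]
D(3):
  [∞, 51, 94, 15, 87]
  [46, ∞, 46, 15, 46]
  [11, 11, ∞, 11, 11]
  [46, 83, 46, ∞, 46]
  [26, 26, 26, 27, ∞]
D(4):
  [∞, 51, 94, 15, 87]
  [46, ∞, 46, 15, 46]
  [11, 11, ∞, 11, 11]
  [46, 83, 46, ∞, 46]
  [27, 27, 27, 27, ∞]
D(5):
  [∞, 51, 94, 27, 87]
  [46, ∞, 46, 27, 46]
  [11, 11, ∞, 11, 11]
  [46, 83, 46, ∞, 46]
  [27, 27, 27, 27, ∞]
Answer: G*[5][1] = 27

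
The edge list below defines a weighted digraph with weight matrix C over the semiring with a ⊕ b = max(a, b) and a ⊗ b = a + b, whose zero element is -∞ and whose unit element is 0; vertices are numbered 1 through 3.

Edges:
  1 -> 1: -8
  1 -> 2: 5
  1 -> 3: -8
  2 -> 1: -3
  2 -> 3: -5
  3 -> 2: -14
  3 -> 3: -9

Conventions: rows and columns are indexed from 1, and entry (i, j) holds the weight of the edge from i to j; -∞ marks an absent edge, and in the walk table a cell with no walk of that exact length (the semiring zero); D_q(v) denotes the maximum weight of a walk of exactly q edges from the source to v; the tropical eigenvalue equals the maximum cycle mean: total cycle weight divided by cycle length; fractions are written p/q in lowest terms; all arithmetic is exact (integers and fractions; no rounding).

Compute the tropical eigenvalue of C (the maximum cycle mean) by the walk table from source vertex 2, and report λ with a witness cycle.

q=0: [-∞, 0, -∞]
q=1: [-3, -∞, -5]
q=2: [-11, 2, -11]
q=3: [-1, -6, -3]
Optimal cycle mean attained by: cycle 1->2->1, total 5 + (-3), length 2.
Answer: λ = 1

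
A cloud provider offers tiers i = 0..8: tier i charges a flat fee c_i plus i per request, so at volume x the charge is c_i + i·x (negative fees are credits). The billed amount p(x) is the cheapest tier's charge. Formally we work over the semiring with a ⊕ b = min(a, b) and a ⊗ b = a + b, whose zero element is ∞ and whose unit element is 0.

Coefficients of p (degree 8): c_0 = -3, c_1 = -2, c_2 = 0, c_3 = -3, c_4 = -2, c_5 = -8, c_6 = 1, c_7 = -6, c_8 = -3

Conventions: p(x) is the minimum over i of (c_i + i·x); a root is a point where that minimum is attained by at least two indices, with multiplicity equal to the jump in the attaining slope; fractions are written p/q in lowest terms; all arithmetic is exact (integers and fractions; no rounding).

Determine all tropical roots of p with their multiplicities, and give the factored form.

hull edge (i=0, c=-3) to (i=5, c=-8): slope -1, span 5
hull edge (i=5, c=-8) to (i=7, c=-6): slope 1, span 2
hull edge (i=7, c=-6) to (i=8, c=-3): slope 3, span 1
Factored form: p(x) = -3 ⊗ (x ⊕ (-3)) ⊗ (x ⊕ (-1)) ⊗ (x ⊕ (-1)) ⊗ (x ⊕ 1) ⊗ (x ⊕ 1) ⊗ (x ⊕ 1) ⊗ (x ⊕ 1) ⊗ (x ⊕ 1)
Answer: roots = -3 (mult 1), -1 (mult 2), 1 (mult 5)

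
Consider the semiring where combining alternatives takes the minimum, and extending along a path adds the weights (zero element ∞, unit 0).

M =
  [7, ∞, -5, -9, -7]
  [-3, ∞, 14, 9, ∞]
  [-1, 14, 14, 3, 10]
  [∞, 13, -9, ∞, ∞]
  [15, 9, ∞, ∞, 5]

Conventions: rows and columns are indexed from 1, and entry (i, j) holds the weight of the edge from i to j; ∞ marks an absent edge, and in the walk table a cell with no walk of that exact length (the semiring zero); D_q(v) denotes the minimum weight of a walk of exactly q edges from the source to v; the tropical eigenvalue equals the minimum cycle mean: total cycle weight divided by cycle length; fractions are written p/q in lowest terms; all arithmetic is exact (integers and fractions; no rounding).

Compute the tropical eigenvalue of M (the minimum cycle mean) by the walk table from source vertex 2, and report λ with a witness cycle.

q=0: [∞, 0, ∞, ∞, ∞]
q=1: [-3, ∞, 14, 9, ∞]
q=2: [4, 22, -8, -12, -10]
q=3: [-9, -1, -21, -5, -5]
q=4: [-22, -7, -14, -18, -16]
q=5: [-15, -7, -27, -31, -29]
Optimal cycle mean attained by: cycle 1->4->3->1, total (-9) + (-9) + (-1), length 3.
Answer: λ = -19/3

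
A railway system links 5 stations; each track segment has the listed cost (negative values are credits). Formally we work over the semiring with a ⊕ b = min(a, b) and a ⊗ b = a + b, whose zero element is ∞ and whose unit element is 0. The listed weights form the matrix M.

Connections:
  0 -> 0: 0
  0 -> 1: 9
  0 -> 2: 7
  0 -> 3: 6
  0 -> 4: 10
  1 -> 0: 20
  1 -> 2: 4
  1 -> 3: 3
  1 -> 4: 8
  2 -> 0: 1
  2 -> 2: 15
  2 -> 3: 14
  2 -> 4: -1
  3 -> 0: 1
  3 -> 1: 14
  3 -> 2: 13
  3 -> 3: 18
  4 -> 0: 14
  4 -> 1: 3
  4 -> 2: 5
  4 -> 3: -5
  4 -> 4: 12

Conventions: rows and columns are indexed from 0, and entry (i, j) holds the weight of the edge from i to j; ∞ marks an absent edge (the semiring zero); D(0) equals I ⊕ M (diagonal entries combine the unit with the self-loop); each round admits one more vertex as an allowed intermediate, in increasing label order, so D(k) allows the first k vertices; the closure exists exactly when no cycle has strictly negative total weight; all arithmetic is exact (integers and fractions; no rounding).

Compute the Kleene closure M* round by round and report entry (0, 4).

D(0):
  [0, 9, 7, 6, 10]
  [20, 0, 4, 3, 8]
  [1, ∞, 0, 14, -1]
  [1, 14, 13, 0, ∞]
  [14, 3, 5, -5, 0]
D(1):
  [0, 9, 7, 6, 10]
  [20, 0, 4, 3, 8]
  [1, 10, 0, 7, -1]
  [1, 10, 8, 0, 11]
  [14, 3, 5, -5, 0]
D(2):
  [0, 9, 7, 6, 10]
  [20, 0, 4, 3, 8]
  [1, 10, 0, 7, -1]
  [1, 10, 8, 0, 11]
  [14, 3, 5, -5, 0]
D(3):
  [0, 9, 7, 6, 6]
  [5, 0, 4, 3, 3]
  [1, 10, 0, 7, -1]
  [1, 10, 8, 0, 7]
  [6, 3, 5, -5, 0]
D(4):
  [0, 9, 7, 6, 6]
  [4, 0, 4, 3, 3]
  [1, 10, 0, 7, -1]
  [1, 10, 8, 0, 7]
  [-4, 3, 3, -5, 0]
D(5):
  [0, 9, 7, 1, 6]
  [-1, 0, 4, -2, 3]
  [-5, 2, 0, -6, -1]
  [1, 10, 8, 0, 7]
  [-4, 3, 3, -5, 0]
Answer: M*[0][4] = 6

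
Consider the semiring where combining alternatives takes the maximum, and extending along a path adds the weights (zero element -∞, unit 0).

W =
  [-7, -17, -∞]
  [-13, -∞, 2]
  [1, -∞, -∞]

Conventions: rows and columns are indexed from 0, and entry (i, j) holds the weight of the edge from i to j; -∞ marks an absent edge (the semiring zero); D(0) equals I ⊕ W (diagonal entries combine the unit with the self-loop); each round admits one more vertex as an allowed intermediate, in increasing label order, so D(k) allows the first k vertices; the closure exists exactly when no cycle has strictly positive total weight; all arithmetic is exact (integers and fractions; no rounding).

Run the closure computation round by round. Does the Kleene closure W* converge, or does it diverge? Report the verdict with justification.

D(0):
  [0, -17, -∞]
  [-13, 0, 2]
  [1, -∞, 0]
D(1):
  [0, -17, -∞]
  [-13, 0, 2]
  [1, -16, 0]
D(2):
  [0, -17, -15]
  [-13, 0, 2]
  [1, -16, 0]
D(3):
  [0, -17, -15]
  [3, 0, 2]
  [1, -16, 0]
Key observation: every diagonal entry stays at the unit through all rounds, so no improving cycle exists.
Answer: CONVERGES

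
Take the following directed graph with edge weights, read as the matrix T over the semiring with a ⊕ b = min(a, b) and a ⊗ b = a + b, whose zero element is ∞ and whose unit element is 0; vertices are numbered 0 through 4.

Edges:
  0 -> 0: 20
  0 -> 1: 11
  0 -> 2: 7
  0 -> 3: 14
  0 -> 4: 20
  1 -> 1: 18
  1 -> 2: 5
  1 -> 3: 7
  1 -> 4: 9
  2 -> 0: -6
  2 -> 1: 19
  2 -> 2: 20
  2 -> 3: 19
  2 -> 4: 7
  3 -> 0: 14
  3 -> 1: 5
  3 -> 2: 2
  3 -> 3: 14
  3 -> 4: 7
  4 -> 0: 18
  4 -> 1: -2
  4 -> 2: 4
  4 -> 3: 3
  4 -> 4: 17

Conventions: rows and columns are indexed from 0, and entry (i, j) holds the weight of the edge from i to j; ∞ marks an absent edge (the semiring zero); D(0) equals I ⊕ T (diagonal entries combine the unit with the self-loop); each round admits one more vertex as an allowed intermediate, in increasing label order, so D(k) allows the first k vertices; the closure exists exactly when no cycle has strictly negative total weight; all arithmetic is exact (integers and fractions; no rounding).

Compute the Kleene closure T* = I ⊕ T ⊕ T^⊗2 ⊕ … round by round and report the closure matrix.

D(0):
  [0, 11, 7, 14, 20]
  [∞, 0, 5, 7, 9]
  [-6, 19, 0, 19, 7]
  [14, 5, 2, 0, 7]
  [18, -2, 4, 3, 0]
D(1):
  [0, 11, 7, 14, 20]
  [∞, 0, 5, 7, 9]
  [-6, 5, 0, 8, 7]
  [14, 5, 2, 0, 7]
  [18, -2, 4, 3, 0]
D(2):
  [0, 11, 7, 14, 20]
  [∞, 0, 5, 7, 9]
  [-6, 5, 0, 8, 7]
  [14, 5, 2, 0, 7]
  [18, -2, 3, 3, 0]
D(3):
  [0, 11, 7, 14, 14]
  [-1, 0, 5, 7, 9]
  [-6, 5, 0, 8, 7]
  [-4, 5, 2, 0, 7]
  [-3, -2, 3, 3, 0]
D(4):
  [0, 11, 7, 14, 14]
  [-1, 0, 5, 7, 9]
  [-6, 5, 0, 8, 7]
  [-4, 5, 2, 0, 7]
  [-3, -2, 3, 3, 0]
D(5):
  [0, 11, 7, 14, 14]
  [-1, 0, 5, 7, 9]
  [-6, 5, 0, 8, 7]
  [-4, 5, 2, 0, 7]
  [-3, -2, 3, 3, 0]
Answer: T* = [[0, 11, 7, 14, 14], [-1, 0, 5, 7, 9], [-6, 5, 0, 8, 7], [-4, 5, 2, 0, 7], [-3, -2, 3, 3, 0]]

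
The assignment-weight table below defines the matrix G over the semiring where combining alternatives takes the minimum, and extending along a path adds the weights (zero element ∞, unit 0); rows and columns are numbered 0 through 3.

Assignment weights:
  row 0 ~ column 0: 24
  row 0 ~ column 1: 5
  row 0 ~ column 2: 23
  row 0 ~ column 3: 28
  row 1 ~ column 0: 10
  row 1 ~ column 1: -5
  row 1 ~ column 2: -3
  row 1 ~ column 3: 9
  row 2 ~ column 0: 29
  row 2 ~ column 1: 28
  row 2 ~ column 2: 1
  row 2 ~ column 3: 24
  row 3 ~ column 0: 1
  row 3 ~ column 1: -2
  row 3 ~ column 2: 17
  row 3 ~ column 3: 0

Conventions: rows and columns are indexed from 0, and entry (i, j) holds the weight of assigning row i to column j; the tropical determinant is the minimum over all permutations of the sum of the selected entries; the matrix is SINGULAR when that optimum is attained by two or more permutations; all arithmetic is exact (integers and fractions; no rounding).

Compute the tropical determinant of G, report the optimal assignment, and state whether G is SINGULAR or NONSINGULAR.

σ = (0, 1, 2, 3): 24 + (-5) + 1 + 0 = 20
σ = (0, 1, 3, 2): 24 + (-5) + 24 + 17 = 60
σ = (0, 2, 1, 3): 24 + (-3) + 28 + 0 = 49
σ = (0, 2, 3, 1): 24 + (-3) + 24 + (-2) = 43
σ = (0, 3, 1, 2): 24 + 9 + 28 + 17 = 78
σ = (0, 3, 2, 1): 24 + 9 + 1 + (-2) = 32
σ = (1, 0, 2, 3): 5 + 10 + 1 + 0 = 16
σ = (1, 0, 3, 2): 5 + 10 + 24 + 17 = 56
σ = (1, 2, 0, 3): 5 + (-3) + 29 + 0 = 31
σ = (1, 2, 3, 0): 5 + (-3) + 24 + 1 = 27
σ = (1, 3, 0, 2): 5 + 9 + 29 + 17 = 60
σ = (1, 3, 2, 0): 5 + 9 + 1 + 1 = 16
σ = (2, 0, 1, 3): 23 + 10 + 28 + 0 = 61
σ = (2, 0, 3, 1): 23 + 10 + 24 + (-2) = 55
σ = (2, 1, 0, 3): 23 + (-5) + 29 + 0 = 47
σ = (2, 1, 3, 0): 23 + (-5) + 24 + 1 = 43
σ = (2, 3, 0, 1): 23 + 9 + 29 + (-2) = 59
σ = (2, 3, 1, 0): 23 + 9 + 28 + 1 = 61
σ = (3, 0, 1, 2): 28 + 10 + 28 + 17 = 83
σ = (3, 0, 2, 1): 28 + 10 + 1 + (-2) = 37
σ = (3, 1, 0, 2): 28 + (-5) + 29 + 17 = 69
σ = (3, 1, 2, 0): 28 + (-5) + 1 + 1 = 25
σ = (3, 2, 0, 1): 28 + (-3) + 29 + (-2) = 52
σ = (3, 2, 1, 0): 28 + (-3) + 28 + 1 = 54
Optimal value attained by: σ = (1, 0, 2, 3).
Answer: det⊕(G) = 16; verdict: SINGULAR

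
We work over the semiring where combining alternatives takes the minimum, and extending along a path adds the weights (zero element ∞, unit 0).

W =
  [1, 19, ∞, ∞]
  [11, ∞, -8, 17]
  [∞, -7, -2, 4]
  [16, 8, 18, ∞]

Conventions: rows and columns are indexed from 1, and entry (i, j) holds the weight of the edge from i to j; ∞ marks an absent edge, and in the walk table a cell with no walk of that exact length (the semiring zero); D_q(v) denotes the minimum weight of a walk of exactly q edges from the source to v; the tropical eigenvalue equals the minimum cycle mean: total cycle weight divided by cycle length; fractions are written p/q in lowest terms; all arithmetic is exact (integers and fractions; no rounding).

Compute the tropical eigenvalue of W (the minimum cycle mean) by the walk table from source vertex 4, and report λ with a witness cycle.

q=0: [∞, ∞, ∞, 0]
q=1: [16, 8, 18, ∞]
q=2: [17, 11, 0, 22]
q=3: [18, -7, -2, 4]
q=4: [4, -9, -15, 2]
Optimal cycle mean attained by: cycle 2->3->2, total (-8) + (-7), length 2.
Answer: λ = -15/2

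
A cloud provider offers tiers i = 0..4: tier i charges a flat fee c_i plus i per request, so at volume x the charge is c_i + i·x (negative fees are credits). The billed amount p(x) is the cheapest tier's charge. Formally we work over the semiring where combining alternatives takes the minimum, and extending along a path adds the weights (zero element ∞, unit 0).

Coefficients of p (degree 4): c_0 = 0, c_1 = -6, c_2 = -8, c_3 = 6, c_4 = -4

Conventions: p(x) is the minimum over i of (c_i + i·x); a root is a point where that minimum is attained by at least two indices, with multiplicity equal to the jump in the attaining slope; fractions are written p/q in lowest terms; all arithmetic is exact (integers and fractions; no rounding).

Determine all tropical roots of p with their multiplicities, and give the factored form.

hull edge (i=0, c=0) to (i=1, c=-6): slope -6, span 1
hull edge (i=1, c=-6) to (i=2, c=-8): slope -2, span 1
hull edge (i=2, c=-8) to (i=4, c=-4): slope 2, span 2
Factored form: p(x) = -4 ⊗ (x ⊕ (-2)) ⊗ (x ⊕ (-2)) ⊗ (x ⊕ 2) ⊗ (x ⊕ 6)
Answer: roots = -2 (mult 2), 2 (mult 1), 6 (mult 1)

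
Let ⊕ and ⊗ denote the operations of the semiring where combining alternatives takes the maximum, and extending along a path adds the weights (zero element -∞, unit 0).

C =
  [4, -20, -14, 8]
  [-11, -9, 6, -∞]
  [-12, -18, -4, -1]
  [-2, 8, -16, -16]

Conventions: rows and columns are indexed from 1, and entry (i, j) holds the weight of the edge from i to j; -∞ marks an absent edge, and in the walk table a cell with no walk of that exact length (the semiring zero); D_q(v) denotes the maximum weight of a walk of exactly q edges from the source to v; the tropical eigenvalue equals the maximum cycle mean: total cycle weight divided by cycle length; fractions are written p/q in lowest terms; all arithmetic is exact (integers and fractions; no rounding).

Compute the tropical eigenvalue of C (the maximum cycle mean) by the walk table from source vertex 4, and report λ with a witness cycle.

q=0: [-∞, -∞, -∞, 0]
q=1: [-2, 8, -16, -16]
q=2: [2, -1, 14, 6]
q=3: [6, 14, 10, 13]
q=4: [11, 21, 20, 14]
Optimal cycle mean attained by: cycle 2->3->4->2, total 6 + (-1) + 8, length 3.
Answer: λ = 13/3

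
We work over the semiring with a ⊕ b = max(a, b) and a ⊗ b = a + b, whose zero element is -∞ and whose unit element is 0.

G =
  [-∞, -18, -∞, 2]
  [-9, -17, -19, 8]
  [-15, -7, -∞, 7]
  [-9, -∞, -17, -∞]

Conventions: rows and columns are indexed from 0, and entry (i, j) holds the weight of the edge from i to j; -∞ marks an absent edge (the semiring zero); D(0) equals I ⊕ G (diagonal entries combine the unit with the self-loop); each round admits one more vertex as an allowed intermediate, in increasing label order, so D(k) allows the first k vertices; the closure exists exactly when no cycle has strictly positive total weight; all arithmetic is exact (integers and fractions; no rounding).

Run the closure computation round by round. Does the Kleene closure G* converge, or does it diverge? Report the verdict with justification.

D(0):
  [0, -18, -∞, 2]
  [-9, 0, -19, 8]
  [-15, -7, 0, 7]
  [-9, -∞, -17, 0]
D(1):
  [0, -18, -∞, 2]
  [-9, 0, -19, 8]
  [-15, -7, 0, 7]
  [-9, -27, -17, 0]
D(2):
  [0, -18, -37, 2]
  [-9, 0, -19, 8]
  [-15, -7, 0, 7]
  [-9, -27, -17, 0]
D(3):
  [0, -18, -37, 2]
  [-9, 0, -19, 8]
  [-15, -7, 0, 7]
  [-9, -24, -17, 0]
D(4):
  [0, -18, -15, 2]
  [-1, 0, -9, 8]
  [-2, -7, 0, 7]
  [-9, -24, -17, 0]
Key observation: every diagonal entry stays at the unit through all rounds, so no improving cycle exists.
Answer: CONVERGES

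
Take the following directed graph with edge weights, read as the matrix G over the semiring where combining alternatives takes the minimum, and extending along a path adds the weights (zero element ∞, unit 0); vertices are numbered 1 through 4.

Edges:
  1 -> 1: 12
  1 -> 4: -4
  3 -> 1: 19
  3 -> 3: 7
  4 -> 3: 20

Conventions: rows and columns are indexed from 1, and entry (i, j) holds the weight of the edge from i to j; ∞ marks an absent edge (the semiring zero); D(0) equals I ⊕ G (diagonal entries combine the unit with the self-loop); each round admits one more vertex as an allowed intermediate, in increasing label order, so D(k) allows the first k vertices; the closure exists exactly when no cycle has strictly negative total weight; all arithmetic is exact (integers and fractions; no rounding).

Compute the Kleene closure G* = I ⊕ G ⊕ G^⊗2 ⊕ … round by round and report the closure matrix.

D(0):
  [0, ∞, ∞, -4]
  [∞, 0, ∞, ∞]
  [19, ∞, 0, ∞]
  [∞, ∞, 20, 0]
D(1):
  [0, ∞, ∞, -4]
  [∞, 0, ∞, ∞]
  [19, ∞, 0, 15]
  [∞, ∞, 20, 0]
D(2):
  [0, ∞, ∞, -4]
  [∞, 0, ∞, ∞]
  [19, ∞, 0, 15]
  [∞, ∞, 20, 0]
D(3):
  [0, ∞, ∞, -4]
  [∞, 0, ∞, ∞]
  [19, ∞, 0, 15]
  [39, ∞, 20, 0]
D(4):
  [0, ∞, 16, -4]
  [∞, 0, ∞, ∞]
  [19, ∞, 0, 15]
  [39, ∞, 20, 0]
Answer: G* = [[0, ∞, 16, -4], [∞, 0, ∞, ∞], [19, ∞, 0, 15], [39, ∞, 20, 0]]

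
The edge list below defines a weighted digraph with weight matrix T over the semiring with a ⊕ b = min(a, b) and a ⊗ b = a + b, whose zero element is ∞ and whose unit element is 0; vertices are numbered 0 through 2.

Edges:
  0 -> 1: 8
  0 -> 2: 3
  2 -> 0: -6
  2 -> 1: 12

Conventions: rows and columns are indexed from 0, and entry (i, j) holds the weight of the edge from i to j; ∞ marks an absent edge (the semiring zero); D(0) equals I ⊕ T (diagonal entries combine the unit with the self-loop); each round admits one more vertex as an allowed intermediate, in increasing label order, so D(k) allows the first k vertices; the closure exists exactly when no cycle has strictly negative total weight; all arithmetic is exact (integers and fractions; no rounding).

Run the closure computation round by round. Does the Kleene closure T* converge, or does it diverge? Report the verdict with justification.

D(0):
  [0, 8, 3]
  [∞, 0, ∞]
  [-6, 12, 0]
Detection: at round 1, diagonal entry (2, 2) turns strictly negative.
Key observation: the cycle 2->0->2 has total weight (-6) + 3, which is strictly negative.
Answer: DIVERGES — negative cycle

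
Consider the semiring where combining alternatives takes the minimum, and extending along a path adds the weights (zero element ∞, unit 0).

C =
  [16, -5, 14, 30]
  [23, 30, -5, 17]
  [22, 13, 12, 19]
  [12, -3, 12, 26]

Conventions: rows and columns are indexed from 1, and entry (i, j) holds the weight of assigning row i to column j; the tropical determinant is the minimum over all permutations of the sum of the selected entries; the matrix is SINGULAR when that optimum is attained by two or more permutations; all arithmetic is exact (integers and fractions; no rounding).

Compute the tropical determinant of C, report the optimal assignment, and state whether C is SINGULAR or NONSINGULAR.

σ = (1, 2, 3, 4): 16 + 30 + 12 + 26 = 84
σ = (1, 2, 4, 3): 16 + 30 + 19 + 12 = 77
σ = (1, 3, 2, 4): 16 + (-5) + 13 + 26 = 50
σ = (1, 3, 4, 2): 16 + (-5) + 19 + (-3) = 27
σ = (1, 4, 2, 3): 16 + 17 + 13 + 12 = 58
σ = (1, 4, 3, 2): 16 + 17 + 12 + (-3) = 42
σ = (2, 1, 3, 4): (-5) + 23 + 12 + 26 = 56
σ = (2, 1, 4, 3): (-5) + 23 + 19 + 12 = 49
σ = (2, 3, 1, 4): (-5) + (-5) + 22 + 26 = 38
σ = (2, 3, 4, 1): (-5) + (-5) + 19 + 12 = 21
σ = (2, 4, 1, 3): (-5) + 17 + 22 + 12 = 46
σ = (2, 4, 3, 1): (-5) + 17 + 12 + 12 = 36
σ = (3, 1, 2, 4): 14 + 23 + 13 + 26 = 76
σ = (3, 1, 4, 2): 14 + 23 + 19 + (-3) = 53
σ = (3, 2, 1, 4): 14 + 30 + 22 + 26 = 92
σ = (3, 2, 4, 1): 14 + 30 + 19 + 12 = 75
σ = (3, 4, 1, 2): 14 + 17 + 22 + (-3) = 50
σ = (3, 4, 2, 1): 14 + 17 + 13 + 12 = 56
σ = (4, 1, 2, 3): 30 + 23 + 13 + 12 = 78
σ = (4, 1, 3, 2): 30 + 23 + 12 + (-3) = 62
σ = (4, 2, 1, 3): 30 + 30 + 22 + 12 = 94
σ = (4, 2, 3, 1): 30 + 30 + 12 + 12 = 84
σ = (4, 3, 1, 2): 30 + (-5) + 22 + (-3) = 44
σ = (4, 3, 2, 1): 30 + (-5) + 13 + 12 = 50
Optimal value attained by: σ = (2, 3, 4, 1).
Answer: det⊕(C) = 21; verdict: NONSINGULAR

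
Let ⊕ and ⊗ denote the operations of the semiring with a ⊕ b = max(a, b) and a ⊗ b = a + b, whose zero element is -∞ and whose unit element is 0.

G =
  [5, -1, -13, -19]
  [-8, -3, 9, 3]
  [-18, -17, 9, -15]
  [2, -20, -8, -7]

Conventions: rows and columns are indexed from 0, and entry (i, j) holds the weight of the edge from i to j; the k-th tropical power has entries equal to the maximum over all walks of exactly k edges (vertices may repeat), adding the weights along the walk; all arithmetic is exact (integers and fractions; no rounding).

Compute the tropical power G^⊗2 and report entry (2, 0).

G^⊗2:
  [10, 4, 8, 2]
  [5, -6, 18, 0]
  [-9, -8, 18, -6]
  [7, 1, 1, -14]
Key observation: the optimum is the walk 2->2->0, with weight 9 + (-18) = -9.
Optimal value attained by: walk 2->2->0.
Answer: (G^⊗2)[2][0] = -9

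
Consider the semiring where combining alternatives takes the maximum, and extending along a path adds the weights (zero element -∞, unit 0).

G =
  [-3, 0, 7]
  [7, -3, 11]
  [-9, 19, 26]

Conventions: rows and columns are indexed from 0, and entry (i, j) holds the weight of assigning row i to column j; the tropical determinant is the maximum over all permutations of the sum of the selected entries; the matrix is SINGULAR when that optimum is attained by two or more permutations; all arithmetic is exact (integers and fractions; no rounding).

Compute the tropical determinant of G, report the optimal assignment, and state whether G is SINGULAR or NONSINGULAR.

σ = (0, 1, 2): (-3) + (-3) + 26 = 20
σ = (0, 2, 1): (-3) + 11 + 19 = 27
σ = (1, 0, 2): 0 + 7 + 26 = 33
σ = (1, 2, 0): 0 + 11 + (-9) = 2
σ = (2, 0, 1): 7 + 7 + 19 = 33
σ = (2, 1, 0): 7 + (-3) + (-9) = -5
Optimal value attained by: σ = (1, 0, 2).
Answer: det⊕(G) = 33; verdict: SINGULAR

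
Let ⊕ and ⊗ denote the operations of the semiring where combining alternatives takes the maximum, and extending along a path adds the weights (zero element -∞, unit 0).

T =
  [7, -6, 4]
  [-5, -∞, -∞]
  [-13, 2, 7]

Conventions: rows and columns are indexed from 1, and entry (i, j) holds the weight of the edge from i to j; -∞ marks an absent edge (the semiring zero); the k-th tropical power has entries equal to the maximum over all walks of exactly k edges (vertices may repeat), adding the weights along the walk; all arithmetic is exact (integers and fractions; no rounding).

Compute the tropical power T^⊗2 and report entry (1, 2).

T^⊗2:
  [14, 6, 11]
  [2, -11, -1]
  [-3, 9, 14]
Key observation: the optimum is the walk 1->3->2, with weight 4 + 2 = 6.
Optimal value attained by: walk 1->3->2.
Answer: (T^⊗2)[1][2] = 6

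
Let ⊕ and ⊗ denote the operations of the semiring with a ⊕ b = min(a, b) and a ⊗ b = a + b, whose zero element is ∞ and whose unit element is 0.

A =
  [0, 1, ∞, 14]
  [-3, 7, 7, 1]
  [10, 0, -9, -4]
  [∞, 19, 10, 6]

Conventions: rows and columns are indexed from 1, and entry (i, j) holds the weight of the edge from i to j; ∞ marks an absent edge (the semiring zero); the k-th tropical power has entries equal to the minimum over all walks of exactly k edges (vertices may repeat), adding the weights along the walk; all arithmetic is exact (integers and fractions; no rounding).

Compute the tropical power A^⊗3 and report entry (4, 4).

A^⊗2:
  [-2, 1, 8, 2]
  [-3, -2, -2, 3]
  [-3, -9, -18, -13]
  [16, 10, 1, 6]
A^⊗3:
  [-2, -1, -1, 2]
  [-5, -2, -11, -6]
  [-12, -18, -27, -22]
  [7, 1, -8, -3]
Key observation: the optimum is the walk 4->3->3->4, with weight 10 + (-9) + (-4) = -3.
Optimal value attained by: walk 4->3->3->4.
Answer: (A^⊗3)[4][4] = -3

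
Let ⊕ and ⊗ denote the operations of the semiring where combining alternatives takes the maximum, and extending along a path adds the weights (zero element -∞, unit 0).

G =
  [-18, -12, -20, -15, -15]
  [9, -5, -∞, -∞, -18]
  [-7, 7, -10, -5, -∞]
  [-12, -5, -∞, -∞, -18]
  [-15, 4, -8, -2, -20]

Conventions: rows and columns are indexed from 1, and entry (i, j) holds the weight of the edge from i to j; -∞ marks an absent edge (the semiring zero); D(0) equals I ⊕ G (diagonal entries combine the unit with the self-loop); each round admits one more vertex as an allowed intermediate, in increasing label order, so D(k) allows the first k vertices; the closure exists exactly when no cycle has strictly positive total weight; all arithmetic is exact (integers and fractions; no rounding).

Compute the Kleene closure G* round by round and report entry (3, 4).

D(0):
  [0, -12, -20, -15, -15]
  [9, 0, -∞, -∞, -18]
  [-7, 7, 0, -5, -∞]
  [-12, -5, -∞, 0, -18]
  [-15, 4, -8, -2, 0]
D(1):
  [0, -12, -20, -15, -15]
  [9, 0, -11, -6, -6]
  [-7, 7, 0, -5, -22]
  [-12, -5, -32, 0, -18]
  [-15, 4, -8, -2, 0]
D(2):
  [0, -12, -20, -15, -15]
  [9, 0, -11, -6, -6]
  [16, 7, 0, 1, 1]
  [4, -5, -16, 0, -11]
  [13, 4, -7, -2, 0]
D(3):
  [0, -12, -20, -15, -15]
  [9, 0, -11, -6, -6]
  [16, 7, 0, 1, 1]
  [4, -5, -16, 0, -11]
  [13, 4, -7, -2, 0]
D(4):
  [0, -12, -20, -15, -15]
  [9, 0, -11, -6, -6]
  [16, 7, 0, 1, 1]
  [4, -5, -16, 0, -11]
  [13, 4, -7, -2, 0]
D(5):
  [0, -11, -20, -15, -15]
  [9, 0, -11, -6, -6]
  [16, 7, 0, 1, 1]
  [4, -5, -16, 0, -11]
  [13, 4, -7, -2, 0]
Answer: G*[3][4] = 1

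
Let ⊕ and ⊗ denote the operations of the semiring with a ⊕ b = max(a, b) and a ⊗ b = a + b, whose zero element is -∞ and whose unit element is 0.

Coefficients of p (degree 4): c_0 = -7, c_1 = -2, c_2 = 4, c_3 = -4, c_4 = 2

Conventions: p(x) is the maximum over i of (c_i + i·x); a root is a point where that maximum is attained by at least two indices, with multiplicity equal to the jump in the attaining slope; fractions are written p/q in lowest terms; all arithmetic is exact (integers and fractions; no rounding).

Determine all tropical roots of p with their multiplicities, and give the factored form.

hull edge (i=0, c=-7) to (i=2, c=4): slope 11/2, span 2
hull edge (i=2, c=4) to (i=4, c=2): slope -1, span 2
Factored form: p(x) = 2 ⊗ (x ⊕ (-11/2)) ⊗ (x ⊕ (-11/2)) ⊗ (x ⊕ 1) ⊗ (x ⊕ 1)
Answer: roots = -11/2 (mult 2), 1 (mult 2)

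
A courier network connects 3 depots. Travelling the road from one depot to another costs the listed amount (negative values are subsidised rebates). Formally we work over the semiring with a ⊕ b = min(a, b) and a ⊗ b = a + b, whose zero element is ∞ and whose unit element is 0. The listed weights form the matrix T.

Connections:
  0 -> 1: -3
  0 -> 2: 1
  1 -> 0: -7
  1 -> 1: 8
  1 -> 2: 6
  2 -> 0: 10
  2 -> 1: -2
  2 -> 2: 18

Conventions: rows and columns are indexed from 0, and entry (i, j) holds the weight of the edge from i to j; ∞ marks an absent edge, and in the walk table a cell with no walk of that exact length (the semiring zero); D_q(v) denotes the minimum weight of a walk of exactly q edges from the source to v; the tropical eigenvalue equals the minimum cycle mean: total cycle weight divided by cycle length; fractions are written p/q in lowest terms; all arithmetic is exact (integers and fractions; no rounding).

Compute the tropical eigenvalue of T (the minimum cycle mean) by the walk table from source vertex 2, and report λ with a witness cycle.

q=0: [∞, ∞, 0]
q=1: [10, -2, 18]
q=2: [-9, 6, 4]
q=3: [-1, -12, -8]
Optimal cycle mean attained by: cycle 0->1->0, total (-3) + (-7), length 2.
Answer: λ = -5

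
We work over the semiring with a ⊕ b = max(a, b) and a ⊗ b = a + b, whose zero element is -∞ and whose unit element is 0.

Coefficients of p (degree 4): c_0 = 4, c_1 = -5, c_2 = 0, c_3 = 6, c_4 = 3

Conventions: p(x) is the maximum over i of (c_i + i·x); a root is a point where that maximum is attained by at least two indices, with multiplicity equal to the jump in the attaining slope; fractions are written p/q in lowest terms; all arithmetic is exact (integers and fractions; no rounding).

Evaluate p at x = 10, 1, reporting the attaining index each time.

p(10) = max(4+0·10=4, -5+1·10=5, 0+2·10=20, 6+3·10=36, 3+4·10=43) = 43 (attained by i=4)
p(1) = max(4+0·1=4, -5+1·1=-4, 0+2·1=2, 6+3·1=9, 3+4·1=7) = 9 (attained by i=3)
Answer: p(10) = 43; p(1) = 9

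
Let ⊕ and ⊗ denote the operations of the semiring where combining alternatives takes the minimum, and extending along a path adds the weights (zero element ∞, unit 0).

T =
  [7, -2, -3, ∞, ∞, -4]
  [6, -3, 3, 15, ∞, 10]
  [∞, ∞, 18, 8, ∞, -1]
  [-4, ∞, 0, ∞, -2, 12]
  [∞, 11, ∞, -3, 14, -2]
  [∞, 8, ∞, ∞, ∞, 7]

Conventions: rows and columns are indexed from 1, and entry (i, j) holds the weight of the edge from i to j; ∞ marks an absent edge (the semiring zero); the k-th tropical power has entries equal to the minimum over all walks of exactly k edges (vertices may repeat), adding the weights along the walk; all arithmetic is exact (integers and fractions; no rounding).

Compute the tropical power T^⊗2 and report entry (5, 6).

T^⊗2:
  [4, -5, 1, 5, ∞, -4]
  [3, -6, 0, 11, 13, 2]
  [4, 7, 8, 26, 6, 6]
  [3, -6, -7, -5, 12, -8]
  [-7, 6, -3, 11, -5, 5]
  [14, 5, 11, 23, ∞, 14]
Key observation: the optimum is the walk 5->6->6, with weight (-2) + 7 = 5.
Optimal value attained by: walk 5->6->6.
Answer: (T^⊗2)[5][6] = 5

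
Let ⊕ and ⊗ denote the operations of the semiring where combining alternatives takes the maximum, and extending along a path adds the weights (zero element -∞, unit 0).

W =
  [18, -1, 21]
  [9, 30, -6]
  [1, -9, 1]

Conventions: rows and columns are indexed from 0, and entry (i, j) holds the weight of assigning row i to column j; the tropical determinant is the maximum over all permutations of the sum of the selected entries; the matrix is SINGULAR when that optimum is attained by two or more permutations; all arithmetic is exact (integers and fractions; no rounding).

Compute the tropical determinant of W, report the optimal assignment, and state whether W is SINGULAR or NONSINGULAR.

σ = (0, 1, 2): 18 + 30 + 1 = 49
σ = (0, 2, 1): 18 + (-6) + (-9) = 3
σ = (1, 0, 2): (-1) + 9 + 1 = 9
σ = (1, 2, 0): (-1) + (-6) + 1 = -6
σ = (2, 0, 1): 21 + 9 + (-9) = 21
σ = (2, 1, 0): 21 + 30 + 1 = 52
Optimal value attained by: σ = (2, 1, 0).
Answer: det⊕(W) = 52; verdict: NONSINGULAR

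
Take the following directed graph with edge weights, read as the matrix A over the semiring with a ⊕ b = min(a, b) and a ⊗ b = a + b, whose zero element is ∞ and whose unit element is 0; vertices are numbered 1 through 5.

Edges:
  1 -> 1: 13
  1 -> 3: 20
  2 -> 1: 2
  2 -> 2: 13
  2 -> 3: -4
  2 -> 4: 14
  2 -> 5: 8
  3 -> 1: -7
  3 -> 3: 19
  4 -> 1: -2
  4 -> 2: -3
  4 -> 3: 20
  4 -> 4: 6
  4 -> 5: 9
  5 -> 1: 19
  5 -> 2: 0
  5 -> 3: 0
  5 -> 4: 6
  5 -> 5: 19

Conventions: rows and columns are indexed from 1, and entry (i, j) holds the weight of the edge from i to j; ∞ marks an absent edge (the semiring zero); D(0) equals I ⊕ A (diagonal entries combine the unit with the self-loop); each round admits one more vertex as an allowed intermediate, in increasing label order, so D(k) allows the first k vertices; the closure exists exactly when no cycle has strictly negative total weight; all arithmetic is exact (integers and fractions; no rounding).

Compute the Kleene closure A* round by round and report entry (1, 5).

D(0):
  [0, ∞, 20, ∞, ∞]
  [2, 0, -4, 14, 8]
  [-7, ∞, 0, ∞, ∞]
  [-2, -3, 20, 0, 9]
  [19, 0, 0, 6, 0]
D(1):
  [0, ∞, 20, ∞, ∞]
  [2, 0, -4, 14, 8]
  [-7, ∞, 0, ∞, ∞]
  [-2, -3, 18, 0, 9]
  [19, 0, 0, 6, 0]
D(2):
  [0, ∞, 20, ∞, ∞]
  [2, 0, -4, 14, 8]
  [-7, ∞, 0, ∞, ∞]
  [-2, -3, -7, 0, 5]
  [2, 0, -4, 6, 0]
D(3):
  [0, ∞, 20, ∞, ∞]
  [-11, 0, -4, 14, 8]
  [-7, ∞, 0, ∞, ∞]
  [-14, -3, -7, 0, 5]
  [-11, 0, -4, 6, 0]
D(4):
  [0, ∞, 20, ∞, ∞]
  [-11, 0, -4, 14, 8]
  [-7, ∞, 0, ∞, ∞]
  [-14, -3, -7, 0, 5]
  [-11, 0, -4, 6, 0]
D(5):
  [0, ∞, 20, ∞, ∞]
  [-11, 0, -4, 14, 8]
  [-7, ∞, 0, ∞, ∞]
  [-14, -3, -7, 0, 5]
  [-11, 0, -4, 6, 0]
Answer: A*[1][5] = ∞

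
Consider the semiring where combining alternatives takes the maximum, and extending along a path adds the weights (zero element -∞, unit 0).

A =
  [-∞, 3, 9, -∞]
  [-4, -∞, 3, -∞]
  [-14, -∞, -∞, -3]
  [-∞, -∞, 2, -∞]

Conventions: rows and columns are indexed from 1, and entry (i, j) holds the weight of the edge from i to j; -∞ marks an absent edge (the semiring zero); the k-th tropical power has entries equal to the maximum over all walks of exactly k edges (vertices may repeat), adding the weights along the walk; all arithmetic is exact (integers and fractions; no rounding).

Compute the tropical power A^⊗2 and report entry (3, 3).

A^⊗2:
  [-1, -∞, 6, 6]
  [-11, -1, 5, 0]
  [-∞, -11, -1, -∞]
  [-12, -∞, -∞, -1]
Key observation: the optimum is the walk 3->4->3, with weight (-3) + 2 = -1.
Optimal value attained by: walk 3->4->3.
Answer: (A^⊗2)[3][3] = -1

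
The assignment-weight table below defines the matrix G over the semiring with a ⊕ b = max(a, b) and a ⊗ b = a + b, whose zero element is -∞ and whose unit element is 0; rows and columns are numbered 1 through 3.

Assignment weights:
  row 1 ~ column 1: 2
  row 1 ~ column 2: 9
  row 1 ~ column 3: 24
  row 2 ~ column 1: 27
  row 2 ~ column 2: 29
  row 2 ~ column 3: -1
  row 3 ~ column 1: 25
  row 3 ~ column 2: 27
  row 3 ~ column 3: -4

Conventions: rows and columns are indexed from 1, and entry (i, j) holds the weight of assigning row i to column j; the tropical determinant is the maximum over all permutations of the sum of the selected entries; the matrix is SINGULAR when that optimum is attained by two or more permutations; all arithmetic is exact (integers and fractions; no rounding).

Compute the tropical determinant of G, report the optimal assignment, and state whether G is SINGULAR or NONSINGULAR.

σ = (1, 2, 3): 2 + 29 + (-4) = 27
σ = (1, 3, 2): 2 + (-1) + 27 = 28
σ = (2, 1, 3): 9 + 27 + (-4) = 32
σ = (2, 3, 1): 9 + (-1) + 25 = 33
σ = (3, 1, 2): 24 + 27 + 27 = 78
σ = (3, 2, 1): 24 + 29 + 25 = 78
Optimal value attained by: σ = (3, 1, 2).
Answer: det⊕(G) = 78; verdict: SINGULAR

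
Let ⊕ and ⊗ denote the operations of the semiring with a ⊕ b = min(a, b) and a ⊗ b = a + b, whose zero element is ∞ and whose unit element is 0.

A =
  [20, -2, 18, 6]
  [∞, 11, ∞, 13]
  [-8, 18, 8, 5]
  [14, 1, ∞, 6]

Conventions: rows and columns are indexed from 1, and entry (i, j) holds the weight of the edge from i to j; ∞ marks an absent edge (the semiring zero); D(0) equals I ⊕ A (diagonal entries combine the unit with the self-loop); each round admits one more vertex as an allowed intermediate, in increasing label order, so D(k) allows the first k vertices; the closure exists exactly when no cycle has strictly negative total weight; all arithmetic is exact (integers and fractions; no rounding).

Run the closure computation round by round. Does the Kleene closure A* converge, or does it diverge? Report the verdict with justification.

D(0):
  [0, -2, 18, 6]
  [∞, 0, ∞, 13]
  [-8, 18, 0, 5]
  [14, 1, ∞, 0]
D(1):
  [0, -2, 18, 6]
  [∞, 0, ∞, 13]
  [-8, -10, 0, -2]
  [14, 1, 32, 0]
D(2):
  [0, -2, 18, 6]
  [∞, 0, ∞, 13]
  [-8, -10, 0, -2]
  [14, 1, 32, 0]
D(3):
  [0, -2, 18, 6]
  [∞, 0, ∞, 13]
  [-8, -10, 0, -2]
  [14, 1, 32, 0]
D(4):
  [0, -2, 18, 6]
  [27, 0, 45, 13]
  [-8, -10, 0, -2]
  [14, 1, 32, 0]
Key observation: every diagonal entry stays at the unit through all rounds, so no improving cycle exists.
Answer: CONVERGES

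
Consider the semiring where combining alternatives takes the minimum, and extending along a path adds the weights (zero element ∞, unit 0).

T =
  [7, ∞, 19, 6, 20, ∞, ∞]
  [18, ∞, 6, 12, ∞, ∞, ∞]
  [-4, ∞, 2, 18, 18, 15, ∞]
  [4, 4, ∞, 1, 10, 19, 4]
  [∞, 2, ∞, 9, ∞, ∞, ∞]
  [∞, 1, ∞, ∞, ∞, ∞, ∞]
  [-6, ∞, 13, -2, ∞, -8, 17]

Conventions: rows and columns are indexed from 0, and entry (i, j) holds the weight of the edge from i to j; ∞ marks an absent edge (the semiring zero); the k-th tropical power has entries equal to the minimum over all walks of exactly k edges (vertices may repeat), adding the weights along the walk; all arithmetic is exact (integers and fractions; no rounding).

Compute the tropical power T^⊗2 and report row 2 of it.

T^⊗2:
  [10, 10, 21, 7, 16, 25, 10]
  [2, 16, 8, 13, 22, 21, 16]
  [-2, 16, 4, 2, 16, 17, 22]
  [-2, 5, 10, 2, 11, -4, 5]
  [13, 13, 8, 10, 19, 28, 13]
  [19, ∞, 7, 13, ∞, ∞, ∞]
  [1, -7, 13, -1, 8, 9, 2]
Answer: row 2 of T^⊗2 = [-2, 16, 4, 2, 16, 17, 22]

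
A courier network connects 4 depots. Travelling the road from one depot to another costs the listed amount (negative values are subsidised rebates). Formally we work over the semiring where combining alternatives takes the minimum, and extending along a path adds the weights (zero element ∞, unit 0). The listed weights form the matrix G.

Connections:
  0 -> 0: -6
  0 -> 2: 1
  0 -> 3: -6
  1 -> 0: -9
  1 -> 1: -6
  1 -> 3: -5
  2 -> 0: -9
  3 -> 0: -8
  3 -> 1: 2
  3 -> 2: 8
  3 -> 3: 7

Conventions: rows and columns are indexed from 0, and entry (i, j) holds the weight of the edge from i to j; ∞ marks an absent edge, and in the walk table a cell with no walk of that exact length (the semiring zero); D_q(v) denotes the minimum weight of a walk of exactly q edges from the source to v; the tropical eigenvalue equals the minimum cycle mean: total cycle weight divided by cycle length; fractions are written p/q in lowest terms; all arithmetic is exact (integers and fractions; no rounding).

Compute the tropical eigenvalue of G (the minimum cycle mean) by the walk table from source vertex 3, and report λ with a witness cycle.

q=0: [∞, ∞, ∞, 0]
q=1: [-8, 2, 8, 7]
q=2: [-14, -4, -7, -14]
q=3: [-22, -12, -13, -20]
q=4: [-28, -18, -21, -28]
Optimal cycle mean attained by: cycle 0->3->0, total (-6) + (-8), length 2.
Answer: λ = -7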